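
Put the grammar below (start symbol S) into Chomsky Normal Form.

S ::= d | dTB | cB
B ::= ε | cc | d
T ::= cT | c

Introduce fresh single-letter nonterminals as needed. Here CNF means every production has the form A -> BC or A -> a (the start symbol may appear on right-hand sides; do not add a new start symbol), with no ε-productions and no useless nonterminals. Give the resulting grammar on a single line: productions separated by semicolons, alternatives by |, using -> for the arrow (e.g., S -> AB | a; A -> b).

S -> c | d | AB | CD | CT; A -> c; B -> d | AA; C -> d; D -> TB; T -> c | AT

Nullable: {B}; after ε-elimination: S -> c | d | cB | dT | dTB; B -> d | cc; T -> c | cT.
No unit productions to eliminate.
TERM: introduce A -> c, C -> d and substitute in every rule of length ≥2.
BIN: S -> CTB becomes S -> CD, D -> TB.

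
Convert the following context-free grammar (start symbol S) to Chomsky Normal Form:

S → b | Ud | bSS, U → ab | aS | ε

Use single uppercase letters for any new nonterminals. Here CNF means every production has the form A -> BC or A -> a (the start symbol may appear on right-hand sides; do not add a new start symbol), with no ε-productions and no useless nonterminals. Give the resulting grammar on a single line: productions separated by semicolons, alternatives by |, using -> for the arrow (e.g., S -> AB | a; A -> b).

Nullable: {U}; after ε-elimination: S -> b | d | Ud | bSS; U -> aS | ab.
No unit productions to eliminate.
TERM: introduce C -> a, B -> b, A -> d and substitute in every rule of length ≥2.
BIN: S -> BSS becomes S -> BD, D -> SS.

S -> b | d | BD | UA; A -> d; B -> b; C -> a; D -> SS; U -> CB | CS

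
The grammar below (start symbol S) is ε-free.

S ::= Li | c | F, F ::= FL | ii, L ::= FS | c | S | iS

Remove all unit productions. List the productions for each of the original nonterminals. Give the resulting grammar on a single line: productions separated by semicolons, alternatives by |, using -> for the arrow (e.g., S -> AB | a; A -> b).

Unit productions: L->S, S->F.
Unit pairs (A ⇒* B via units): (L,F), (L,S), (S,F).
S: inherits non-unit rules of {F, S} → FL | Li | c | ii.
F: inherits non-unit rules of {F} → FL | ii.
L: inherits non-unit rules of {F, L, S} → FL | FS | Li | c | iS | ii.

S -> c | FL | Li | ii; F -> FL | ii; L -> c | FL | FS | Li | iS | ii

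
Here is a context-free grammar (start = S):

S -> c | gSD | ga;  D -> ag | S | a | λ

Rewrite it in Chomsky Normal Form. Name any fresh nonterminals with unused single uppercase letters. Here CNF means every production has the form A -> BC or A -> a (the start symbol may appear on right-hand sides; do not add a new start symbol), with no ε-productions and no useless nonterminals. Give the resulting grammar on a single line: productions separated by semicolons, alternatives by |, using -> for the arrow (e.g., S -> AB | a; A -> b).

S -> c | BA | BE | BS; A -> a; B -> g; C -> SD; D -> a | c | AB | BA | BC | BS; E -> SD

Nullable: {D}; after ε-elimination: S -> c | gS | ga | gSD; D -> S | a | ag.
After unit-elimination: S -> c | gS | ga | gSD; D -> a | c | ag | gS | ga | gSD.
TERM: introduce A -> a, B -> g and substitute in every rule of length ≥2.
BIN: D -> BSD becomes D -> BC, C -> SD; S -> BSD becomes S -> BE, E -> SD.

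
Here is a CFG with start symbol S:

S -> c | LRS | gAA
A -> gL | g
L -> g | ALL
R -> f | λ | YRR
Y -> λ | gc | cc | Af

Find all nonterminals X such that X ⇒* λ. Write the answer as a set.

Directly nullable (have an ε-rule): {R, Y}.
Not nullable: A, L, S — each has a terminal in every rule's right-hand side or depends on a non-nullable symbol.

{R, Y}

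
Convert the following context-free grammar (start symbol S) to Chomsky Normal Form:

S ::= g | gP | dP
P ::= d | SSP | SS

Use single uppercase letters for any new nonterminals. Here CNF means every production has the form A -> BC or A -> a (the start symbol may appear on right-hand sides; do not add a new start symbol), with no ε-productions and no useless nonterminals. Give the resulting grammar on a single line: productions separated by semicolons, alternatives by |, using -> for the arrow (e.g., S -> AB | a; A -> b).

S -> g | AP | BP; A -> d; B -> g; C -> SP; P -> d | SC | SS

No ε-productions.
No unit productions to eliminate.
TERM: introduce A -> d, B -> g and substitute in every rule of length ≥2.
BIN: P -> SSP becomes P -> SC, C -> SP.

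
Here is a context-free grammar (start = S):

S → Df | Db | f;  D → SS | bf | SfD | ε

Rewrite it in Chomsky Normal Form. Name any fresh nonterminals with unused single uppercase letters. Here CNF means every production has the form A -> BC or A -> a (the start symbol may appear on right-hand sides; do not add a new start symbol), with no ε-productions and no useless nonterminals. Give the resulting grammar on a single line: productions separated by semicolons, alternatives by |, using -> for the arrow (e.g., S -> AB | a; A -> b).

S -> b | f | DA | DB; A -> f; B -> b; C -> AD; D -> BA | SA | SC | SS

Nullable: {D}; after ε-elimination: S -> b | f | Db | Df; D -> SS | Sf | bf | SfD.
No unit productions to eliminate.
TERM: introduce B -> b, A -> f and substitute in every rule of length ≥2.
BIN: D -> SAD becomes D -> SC, C -> AD.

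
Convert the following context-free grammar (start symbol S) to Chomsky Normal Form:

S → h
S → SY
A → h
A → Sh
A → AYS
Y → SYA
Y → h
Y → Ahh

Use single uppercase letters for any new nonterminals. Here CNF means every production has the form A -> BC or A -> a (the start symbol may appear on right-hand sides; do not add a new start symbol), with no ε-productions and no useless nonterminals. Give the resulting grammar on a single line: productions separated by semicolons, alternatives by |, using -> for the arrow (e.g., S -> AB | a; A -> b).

S -> h | SY; A -> h | AC | SB; B -> h; C -> YS; D -> BB; E -> YA; Y -> h | AD | SE

No ε-productions.
No unit productions to eliminate.
TERM: introduce B -> h and substitute in every rule of length ≥2.
BIN: A -> AYS becomes A -> AC, C -> YS; Y -> ABB becomes Y -> AD, D -> BB; Y -> SYA becomes Y -> SE, E -> YA.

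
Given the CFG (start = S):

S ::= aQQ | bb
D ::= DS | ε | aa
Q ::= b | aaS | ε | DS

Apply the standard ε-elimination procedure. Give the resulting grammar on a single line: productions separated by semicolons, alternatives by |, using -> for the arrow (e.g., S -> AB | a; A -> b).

S -> a | aQ | bb | aQQ; D -> S | DS | aa; Q -> S | b | DS | aaS

Nullable set: {D, Q}.
S -> aQQ: Q, Q nullable, giving a | aQ | aQQ.
Drop D -> ε.
D -> DS: D nullable, giving DS | S.
Drop Q -> ε.
Q -> DS: D nullable, giving DS | S.
Unchanged (no nullable symbols): S -> bb; D -> aa; Q -> aaS; Q -> b.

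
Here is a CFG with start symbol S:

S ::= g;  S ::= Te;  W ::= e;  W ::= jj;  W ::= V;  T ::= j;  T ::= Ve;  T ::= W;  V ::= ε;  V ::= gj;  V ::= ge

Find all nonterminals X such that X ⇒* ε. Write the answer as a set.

Directly nullable (have an ε-rule): {V}.
W is nullable via W -> V (every symbol on the right is already known nullable).
T is nullable via T -> W (every symbol on the right is already known nullable).
Not nullable: S — each has a terminal in every rule's right-hand side or depends on a non-nullable symbol.

{T, V, W}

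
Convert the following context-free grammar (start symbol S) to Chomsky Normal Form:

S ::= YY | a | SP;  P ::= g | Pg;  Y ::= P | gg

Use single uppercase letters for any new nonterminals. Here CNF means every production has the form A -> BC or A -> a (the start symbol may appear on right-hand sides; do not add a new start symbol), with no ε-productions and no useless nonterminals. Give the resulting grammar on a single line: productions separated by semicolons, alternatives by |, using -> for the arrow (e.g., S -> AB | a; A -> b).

No ε-productions.
After unit-elimination: S -> a | SP | YY; P -> g | Pg; Y -> g | Pg | gg.
TERM: introduce A -> g and substitute in every rule of length ≥2.

S -> a | SP | YY; A -> g; P -> g | PA; Y -> g | AA | PA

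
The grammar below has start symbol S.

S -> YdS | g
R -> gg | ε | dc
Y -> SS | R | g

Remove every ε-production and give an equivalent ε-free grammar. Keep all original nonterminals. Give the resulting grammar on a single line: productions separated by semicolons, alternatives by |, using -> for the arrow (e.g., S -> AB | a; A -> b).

Nullable set: {R, Y}.
S -> YdS: Y nullable, giving YdS | dS.
Drop R -> ε.
Y -> R: R nullable, giving R.
Unchanged (no nullable symbols): S -> g; R -> dc; R -> gg; Y -> SS; Y -> g.

S -> g | dS | YdS; R -> dc | gg; Y -> R | g | SS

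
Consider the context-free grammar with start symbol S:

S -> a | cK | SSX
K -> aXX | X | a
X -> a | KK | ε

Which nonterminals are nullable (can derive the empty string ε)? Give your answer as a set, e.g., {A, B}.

{K, X}

Directly nullable (have an ε-rule): {X}.
K is nullable via K -> X (every symbol on the right is already known nullable).
Not nullable: S — each has a terminal in every rule's right-hand side or depends on a non-nullable symbol.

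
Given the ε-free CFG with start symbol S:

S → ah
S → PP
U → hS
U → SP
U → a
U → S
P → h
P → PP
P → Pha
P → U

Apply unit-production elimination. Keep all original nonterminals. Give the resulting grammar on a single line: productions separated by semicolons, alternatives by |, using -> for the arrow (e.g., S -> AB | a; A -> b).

S -> PP | ah; P -> a | h | PP | SP | ah | hS | Pha; U -> a | PP | SP | ah | hS

Unit productions: P->U, U->S.
Unit pairs (A ⇒* B via units): (P,S), (P,U), (U,S).
S: inherits non-unit rules of {S} → PP | ah.
P: inherits non-unit rules of {P, S, U} → PP | Pha | SP | a | ah | h | hS.
U: inherits non-unit rules of {S, U} → PP | SP | a | ah | hS.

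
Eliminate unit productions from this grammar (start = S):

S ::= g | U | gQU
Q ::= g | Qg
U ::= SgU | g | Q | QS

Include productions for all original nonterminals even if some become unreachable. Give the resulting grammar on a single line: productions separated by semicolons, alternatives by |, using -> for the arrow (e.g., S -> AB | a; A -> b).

S -> g | QS | Qg | SgU | gQU; Q -> g | Qg; U -> g | QS | Qg | SgU

Unit productions: S->U, U->Q.
Unit pairs (A ⇒* B via units): (S,Q), (S,U), (U,Q).
S: inherits non-unit rules of {Q, S, U} → QS | Qg | SgU | g | gQU.
Q: inherits non-unit rules of {Q} → Qg | g.
U: inherits non-unit rules of {Q, U} → QS | Qg | SgU | g.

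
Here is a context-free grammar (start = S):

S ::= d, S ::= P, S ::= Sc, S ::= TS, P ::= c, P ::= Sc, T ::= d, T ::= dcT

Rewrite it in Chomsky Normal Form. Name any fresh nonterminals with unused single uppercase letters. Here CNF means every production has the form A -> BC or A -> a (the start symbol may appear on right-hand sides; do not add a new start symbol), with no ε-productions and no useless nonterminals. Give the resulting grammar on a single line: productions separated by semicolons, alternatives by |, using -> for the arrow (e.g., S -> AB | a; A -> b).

S -> c | d | SA | TS; A -> c; B -> d; C -> AT; T -> d | BC

No ε-productions.
After unit-elimination: S -> c | d | Sc | TS; P -> c | Sc; T -> d | dcT.
TERM: introduce A -> c, B -> d and substitute in every rule of length ≥2.
BIN: T -> BAT becomes T -> BC, C -> AT.
Drop unreachable/unproductive: P.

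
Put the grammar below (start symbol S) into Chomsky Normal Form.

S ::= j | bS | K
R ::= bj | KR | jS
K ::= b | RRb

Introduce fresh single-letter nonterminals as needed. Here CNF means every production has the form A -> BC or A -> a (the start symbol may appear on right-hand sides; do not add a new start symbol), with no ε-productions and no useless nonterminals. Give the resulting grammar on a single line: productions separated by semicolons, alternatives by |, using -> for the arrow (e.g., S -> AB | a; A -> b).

No ε-productions.
After unit-elimination: S -> b | j | bS | RRb; K -> b | RRb; R -> KR | bj | jS.
TERM: introduce A -> b, B -> j and substitute in every rule of length ≥2.
BIN: K -> RRA becomes K -> RC, C -> RA; S -> RRA becomes S -> RD, D -> RA.

S -> b | j | AS | RD; A -> b; B -> j; C -> RA; D -> RA; K -> b | RC; R -> AB | BS | KR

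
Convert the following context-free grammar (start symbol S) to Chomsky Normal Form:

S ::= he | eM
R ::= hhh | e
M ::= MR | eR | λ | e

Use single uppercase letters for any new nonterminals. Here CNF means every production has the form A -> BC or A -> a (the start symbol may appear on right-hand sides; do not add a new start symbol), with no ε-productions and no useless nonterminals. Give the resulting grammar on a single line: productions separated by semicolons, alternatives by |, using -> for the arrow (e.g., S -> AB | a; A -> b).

S -> e | AM | BA; A -> e; B -> h; C -> BB; D -> BB; M -> e | AR | BC | MR; R -> e | BD

Nullable: {M}; after ε-elimination: S -> e | eM | he; M -> R | e | MR | eR; R -> e | hhh.
After unit-elimination: S -> e | eM | he; M -> e | MR | eR | hhh; R -> e | hhh.
TERM: introduce A -> e, B -> h and substitute in every rule of length ≥2.
BIN: M -> BBB becomes M -> BC, C -> BB; R -> BBB becomes R -> BD, D -> BB.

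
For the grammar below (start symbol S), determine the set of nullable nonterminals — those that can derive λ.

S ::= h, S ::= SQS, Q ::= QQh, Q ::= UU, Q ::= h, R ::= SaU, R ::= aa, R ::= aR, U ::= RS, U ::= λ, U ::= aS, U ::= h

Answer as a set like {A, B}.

{Q, U}

Directly nullable (have an ε-rule): {U}.
Q is nullable via Q -> UU (every symbol on the right is already known nullable).
Not nullable: R, S — each has a terminal in every rule's right-hand side or depends on a non-nullable symbol.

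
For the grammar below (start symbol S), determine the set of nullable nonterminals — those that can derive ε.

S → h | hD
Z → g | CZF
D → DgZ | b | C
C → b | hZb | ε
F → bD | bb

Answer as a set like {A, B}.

Directly nullable (have an ε-rule): {C}.
D is nullable via D -> C (every symbol on the right is already known nullable).
Not nullable: F, S, Z — each has a terminal in every rule's right-hand side or depends on a non-nullable symbol.

{C, D}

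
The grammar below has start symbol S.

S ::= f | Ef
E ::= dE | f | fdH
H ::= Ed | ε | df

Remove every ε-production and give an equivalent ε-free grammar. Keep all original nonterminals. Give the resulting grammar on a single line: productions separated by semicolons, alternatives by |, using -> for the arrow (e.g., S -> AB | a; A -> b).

S -> f | Ef; E -> f | dE | fd | fdH; H -> Ed | df

Nullable set: {H}.
E -> fdH: H nullable, giving fd | fdH.
Drop H -> ε.
Unchanged (no nullable symbols): S -> Ef; S -> f; E -> dE; E -> f; H -> Ed; H -> df.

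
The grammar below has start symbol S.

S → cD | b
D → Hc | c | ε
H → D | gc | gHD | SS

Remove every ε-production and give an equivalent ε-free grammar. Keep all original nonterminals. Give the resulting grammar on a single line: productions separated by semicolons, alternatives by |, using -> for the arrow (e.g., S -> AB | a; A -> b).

Nullable set: {D, H}.
S -> cD: D nullable, giving c | cD.
Drop D -> ε.
D -> Hc: H nullable, giving Hc | c.
H -> D: D nullable, giving D.
H -> gHD: H, D nullable, giving g | gD | gH | gHD.
Unchanged (no nullable symbols): S -> b; D -> c; H -> SS; H -> gc.

S -> b | c | cD; D -> c | Hc; H -> D | g | SS | gD | gH | gc | gHD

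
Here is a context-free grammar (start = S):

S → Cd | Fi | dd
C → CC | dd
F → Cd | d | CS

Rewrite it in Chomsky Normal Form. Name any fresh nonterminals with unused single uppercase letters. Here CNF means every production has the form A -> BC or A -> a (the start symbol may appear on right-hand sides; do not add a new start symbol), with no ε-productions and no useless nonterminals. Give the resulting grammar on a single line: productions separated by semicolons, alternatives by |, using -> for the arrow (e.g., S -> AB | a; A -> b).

S -> AA | CA | FB; A -> d; B -> i; C -> AA | CC; F -> d | CA | CS

No ε-productions.
No unit productions to eliminate.
TERM: introduce A -> d, B -> i and substitute in every rule of length ≥2.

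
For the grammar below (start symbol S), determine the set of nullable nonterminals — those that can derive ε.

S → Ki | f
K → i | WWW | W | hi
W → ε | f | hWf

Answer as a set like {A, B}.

Directly nullable (have an ε-rule): {W}.
K is nullable via K -> W (every symbol on the right is already known nullable).
Not nullable: S — each has a terminal in every rule's right-hand side or depends on a non-nullable symbol.

{K, W}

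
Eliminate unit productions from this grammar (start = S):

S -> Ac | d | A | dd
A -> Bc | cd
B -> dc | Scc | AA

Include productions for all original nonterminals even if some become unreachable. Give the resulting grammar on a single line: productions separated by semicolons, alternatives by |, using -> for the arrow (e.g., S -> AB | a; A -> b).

S -> d | Ac | Bc | cd | dd; A -> Bc | cd; B -> AA | dc | Scc

Unit productions: S->A.
Unit pairs (A ⇒* B via units): (S,A).
S: inherits non-unit rules of {A, S} → Ac | Bc | cd | d | dd.
A: inherits non-unit rules of {A} → Bc | cd.
B: inherits non-unit rules of {B} → AA | Scc | dc.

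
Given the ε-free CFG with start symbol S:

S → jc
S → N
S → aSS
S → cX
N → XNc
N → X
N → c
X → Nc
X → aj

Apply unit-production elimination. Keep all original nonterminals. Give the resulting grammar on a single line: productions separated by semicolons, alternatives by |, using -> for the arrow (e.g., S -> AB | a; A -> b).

Unit productions: N->X, S->N.
Unit pairs (A ⇒* B via units): (N,X), (S,N), (S,X).
S: inherits non-unit rules of {N, S, X} → Nc | XNc | aSS | aj | c | cX | jc.
N: inherits non-unit rules of {N, X} → Nc | XNc | aj | c.
X: inherits non-unit rules of {X} → Nc | aj.

S -> c | Nc | aj | cX | jc | XNc | aSS; N -> c | Nc | aj | XNc; X -> Nc | aj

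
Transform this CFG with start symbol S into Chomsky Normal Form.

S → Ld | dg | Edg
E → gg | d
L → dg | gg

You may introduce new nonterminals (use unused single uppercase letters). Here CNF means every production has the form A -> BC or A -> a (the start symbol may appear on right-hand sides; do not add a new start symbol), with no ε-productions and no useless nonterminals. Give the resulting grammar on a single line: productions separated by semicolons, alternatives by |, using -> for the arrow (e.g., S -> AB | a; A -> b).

S -> BA | EC | LB; A -> g; B -> d; C -> BA; E -> d | AA; L -> AA | BA

No ε-productions.
No unit productions to eliminate.
TERM: introduce B -> d, A -> g and substitute in every rule of length ≥2.
BIN: S -> EBA becomes S -> EC, C -> BA.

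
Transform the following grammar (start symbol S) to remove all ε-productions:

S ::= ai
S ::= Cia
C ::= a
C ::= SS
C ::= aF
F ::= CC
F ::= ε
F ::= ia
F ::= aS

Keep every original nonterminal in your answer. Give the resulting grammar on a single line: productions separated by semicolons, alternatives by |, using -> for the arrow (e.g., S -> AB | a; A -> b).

Nullable set: {F}.
C -> aF: F nullable, giving a | aF.
Drop F -> ε.
Unchanged (no nullable symbols): S -> Cia; S -> ai; C -> SS; C -> a; F -> CC; F -> aS; F -> ia.

S -> ai | Cia; C -> a | SS | aF; F -> CC | aS | ia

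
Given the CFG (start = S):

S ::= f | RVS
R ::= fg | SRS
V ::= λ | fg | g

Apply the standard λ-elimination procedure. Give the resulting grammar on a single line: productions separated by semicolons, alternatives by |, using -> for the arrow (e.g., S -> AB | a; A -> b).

Nullable set: {V}.
S -> RVS: V nullable, giving RS | RVS.
Drop V -> λ.
Unchanged (no nullable symbols): S -> f; R -> SRS; R -> fg; V -> fg; V -> g.

S -> f | RS | RVS; R -> fg | SRS; V -> g | fg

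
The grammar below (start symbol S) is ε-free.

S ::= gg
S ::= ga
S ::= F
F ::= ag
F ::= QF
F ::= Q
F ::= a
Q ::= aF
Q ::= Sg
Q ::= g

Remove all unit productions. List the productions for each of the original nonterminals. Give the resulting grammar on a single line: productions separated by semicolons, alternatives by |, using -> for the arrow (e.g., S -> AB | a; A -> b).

Unit productions: F->Q, S->F.
Unit pairs (A ⇒* B via units): (F,Q), (S,F), (S,Q).
S: inherits non-unit rules of {F, Q, S} → QF | Sg | a | aF | ag | g | ga | gg.
F: inherits non-unit rules of {F, Q} → QF | Sg | a | aF | ag | g.
Q: inherits non-unit rules of {Q} → Sg | aF | g.

S -> a | g | QF | Sg | aF | ag | ga | gg; F -> a | g | QF | Sg | aF | ag; Q -> g | Sg | aF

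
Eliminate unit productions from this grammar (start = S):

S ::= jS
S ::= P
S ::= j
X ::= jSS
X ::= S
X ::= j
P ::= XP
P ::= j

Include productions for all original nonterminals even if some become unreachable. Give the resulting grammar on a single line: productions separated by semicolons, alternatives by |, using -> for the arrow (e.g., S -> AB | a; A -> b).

S -> j | XP | jS; P -> j | XP; X -> j | XP | jS | jSS

Unit productions: S->P, X->S.
Unit pairs (A ⇒* B via units): (S,P), (X,P), (X,S).
S: inherits non-unit rules of {P, S} → XP | j | jS.
P: inherits non-unit rules of {P} → XP | j.
X: inherits non-unit rules of {P, S, X} → XP | j | jS | jSS.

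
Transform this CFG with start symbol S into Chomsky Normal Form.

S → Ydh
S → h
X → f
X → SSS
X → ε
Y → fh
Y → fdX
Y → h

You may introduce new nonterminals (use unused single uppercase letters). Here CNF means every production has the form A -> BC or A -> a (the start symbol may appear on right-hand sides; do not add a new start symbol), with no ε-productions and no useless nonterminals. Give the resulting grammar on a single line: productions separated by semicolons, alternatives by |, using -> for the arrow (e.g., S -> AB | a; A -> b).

S -> h | YD; A -> d; B -> h; C -> f; D -> AB; E -> SS; F -> AX; X -> f | SE; Y -> h | CA | CB | CF

Nullable: {X}; after ε-elimination: S -> h | Ydh; X -> f | SSS; Y -> h | fd | fh | fdX.
No unit productions to eliminate.
TERM: introduce A -> d, C -> f, B -> h and substitute in every rule of length ≥2.
BIN: S -> YAB becomes S -> YD, D -> AB; X -> SSS becomes X -> SE, E -> SS; Y -> CAX becomes Y -> CF, F -> AX.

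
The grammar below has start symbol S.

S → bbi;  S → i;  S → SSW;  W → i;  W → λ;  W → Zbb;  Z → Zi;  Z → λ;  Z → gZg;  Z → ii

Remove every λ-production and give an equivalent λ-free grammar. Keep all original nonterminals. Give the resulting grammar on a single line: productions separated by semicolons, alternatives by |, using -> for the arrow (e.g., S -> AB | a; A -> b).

S -> i | SS | SSW | bbi; W -> i | bb | Zbb; Z -> i | Zi | gg | ii | gZg

Nullable set: {W, Z}.
S -> SSW: W nullable, giving SS | SSW.
Drop W -> λ.
W -> Zbb: Z nullable, giving Zbb | bb.
Drop Z -> λ.
Z -> Zi: Z nullable, giving Zi | i.
Z -> gZg: Z nullable, giving gZg | gg.
Unchanged (no nullable symbols): S -> bbi; S -> i; W -> i; Z -> ii.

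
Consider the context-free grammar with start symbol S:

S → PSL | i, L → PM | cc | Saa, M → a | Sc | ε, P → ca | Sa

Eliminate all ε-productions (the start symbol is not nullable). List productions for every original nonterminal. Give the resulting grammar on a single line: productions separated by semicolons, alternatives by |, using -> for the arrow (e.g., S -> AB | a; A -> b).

Nullable set: {M}.
L -> PM: M nullable, giving P | PM.
Drop M -> ε.
Unchanged (no nullable symbols): S -> PSL; S -> i; L -> Saa; L -> cc; M -> Sc; M -> a; P -> Sa; P -> ca.

S -> i | PSL; L -> P | PM | cc | Saa; M -> a | Sc; P -> Sa | ca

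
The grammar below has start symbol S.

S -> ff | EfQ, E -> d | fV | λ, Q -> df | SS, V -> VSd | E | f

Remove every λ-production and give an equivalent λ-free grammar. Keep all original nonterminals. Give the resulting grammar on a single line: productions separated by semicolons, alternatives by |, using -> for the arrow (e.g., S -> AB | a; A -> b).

S -> fQ | ff | EfQ; E -> d | f | fV; Q -> SS | df; V -> E | f | Sd | VSd

Nullable set: {E, V}.
S -> EfQ: E nullable, giving EfQ | fQ.
Drop E -> λ.
E -> fV: V nullable, giving f | fV.
V -> E: E nullable, giving E.
V -> VSd: V nullable, giving Sd | VSd.
Unchanged (no nullable symbols): S -> ff; E -> d; Q -> SS; Q -> df; V -> f.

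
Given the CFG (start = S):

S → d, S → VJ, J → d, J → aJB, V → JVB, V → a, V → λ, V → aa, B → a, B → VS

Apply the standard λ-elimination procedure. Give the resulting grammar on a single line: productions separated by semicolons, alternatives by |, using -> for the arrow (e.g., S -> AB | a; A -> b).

S -> J | d | VJ; B -> S | a | VS; J -> d | aJB; V -> a | JB | aa | JVB

Nullable set: {V}.
S -> VJ: V nullable, giving J | VJ.
B -> VS: V nullable, giving S | VS.
Drop V -> λ.
V -> JVB: V nullable, giving JB | JVB.
Unchanged (no nullable symbols): S -> d; B -> a; J -> aJB; J -> d; V -> a; V -> aa.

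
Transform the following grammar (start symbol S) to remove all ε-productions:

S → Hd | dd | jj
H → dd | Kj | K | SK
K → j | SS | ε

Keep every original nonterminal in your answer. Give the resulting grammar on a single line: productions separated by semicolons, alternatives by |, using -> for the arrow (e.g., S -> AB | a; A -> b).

S -> d | Hd | dd | jj; H -> K | S | j | Kj | SK | dd; K -> j | SS

Nullable set: {H, K}.
S -> Hd: H nullable, giving Hd | d.
H -> K: K nullable, giving K.
H -> Kj: K nullable, giving Kj | j.
H -> SK: K nullable, giving S | SK.
Drop K -> ε.
Unchanged (no nullable symbols): S -> dd; S -> jj; H -> dd; K -> SS; K -> j.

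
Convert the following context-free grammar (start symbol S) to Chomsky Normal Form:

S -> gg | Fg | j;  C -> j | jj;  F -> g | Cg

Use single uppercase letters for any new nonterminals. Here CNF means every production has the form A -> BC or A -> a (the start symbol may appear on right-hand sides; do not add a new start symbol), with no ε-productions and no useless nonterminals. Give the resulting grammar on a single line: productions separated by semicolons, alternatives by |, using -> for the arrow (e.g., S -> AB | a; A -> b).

S -> j | BB | FB; A -> j; B -> g; C -> j | AA; F -> g | CB

No ε-productions.
No unit productions to eliminate.
TERM: introduce B -> g, A -> j and substitute in every rule of length ≥2.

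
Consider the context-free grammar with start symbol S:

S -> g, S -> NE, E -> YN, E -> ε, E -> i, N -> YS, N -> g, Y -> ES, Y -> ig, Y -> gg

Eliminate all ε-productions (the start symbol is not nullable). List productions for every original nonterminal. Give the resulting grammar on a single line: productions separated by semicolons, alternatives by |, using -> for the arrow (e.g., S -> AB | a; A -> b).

S -> N | g | NE; E -> i | YN; N -> g | YS; Y -> S | ES | gg | ig

Nullable set: {E}.
S -> NE: E nullable, giving N | NE.
Drop E -> ε.
Y -> ES: E nullable, giving ES | S.
Unchanged (no nullable symbols): S -> g; E -> YN; E -> i; N -> YS; N -> g; Y -> gg; Y -> ig.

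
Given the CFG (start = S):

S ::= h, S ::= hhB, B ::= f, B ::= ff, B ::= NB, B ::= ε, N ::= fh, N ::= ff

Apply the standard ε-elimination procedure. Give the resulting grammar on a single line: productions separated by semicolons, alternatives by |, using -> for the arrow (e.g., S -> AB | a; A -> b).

S -> h | hh | hhB; B -> N | f | NB | ff; N -> ff | fh

Nullable set: {B}.
S -> hhB: B nullable, giving hh | hhB.
Drop B -> ε.
B -> NB: B nullable, giving N | NB.
Unchanged (no nullable symbols): S -> h; B -> f; B -> ff; N -> ff; N -> fh.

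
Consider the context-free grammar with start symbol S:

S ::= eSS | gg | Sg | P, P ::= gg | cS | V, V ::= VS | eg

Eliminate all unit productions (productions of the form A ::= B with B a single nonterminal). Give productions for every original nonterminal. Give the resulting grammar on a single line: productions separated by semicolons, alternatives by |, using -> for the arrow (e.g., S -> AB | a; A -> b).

S -> Sg | VS | cS | eg | gg | eSS; P -> VS | cS | eg | gg; V -> VS | eg

Unit productions: P->V, S->P.
Unit pairs (A ⇒* B via units): (P,V), (S,P), (S,V).
S: inherits non-unit rules of {P, S, V} → Sg | VS | cS | eSS | eg | gg.
P: inherits non-unit rules of {P, V} → VS | cS | eg | gg.
V: inherits non-unit rules of {V} → VS | eg.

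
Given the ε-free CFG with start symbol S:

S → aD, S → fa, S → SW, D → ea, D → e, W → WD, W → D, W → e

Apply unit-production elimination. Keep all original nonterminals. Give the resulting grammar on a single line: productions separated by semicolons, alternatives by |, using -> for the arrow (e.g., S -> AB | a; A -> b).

S -> SW | aD | fa; D -> e | ea; W -> e | WD | ea

Unit productions: W->D.
Unit pairs (A ⇒* B via units): (W,D).
S: inherits non-unit rules of {S} → SW | aD | fa.
D: inherits non-unit rules of {D} → e | ea.
W: inherits non-unit rules of {D, W} → WD | e | ea.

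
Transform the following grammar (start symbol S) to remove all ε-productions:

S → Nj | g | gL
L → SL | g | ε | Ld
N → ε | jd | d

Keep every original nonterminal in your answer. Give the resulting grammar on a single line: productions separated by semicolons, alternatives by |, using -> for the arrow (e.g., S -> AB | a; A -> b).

Nullable set: {L, N}.
S -> Nj: N nullable, giving Nj | j.
S -> gL: L nullable, giving g | gL.
Drop L -> ε.
L -> Ld: L nullable, giving Ld | d.
L -> SL: L nullable, giving S | SL.
Drop N -> ε.
Unchanged (no nullable symbols): S -> g; L -> g; N -> d; N -> jd.

S -> g | j | Nj | gL; L -> S | d | g | Ld | SL; N -> d | jd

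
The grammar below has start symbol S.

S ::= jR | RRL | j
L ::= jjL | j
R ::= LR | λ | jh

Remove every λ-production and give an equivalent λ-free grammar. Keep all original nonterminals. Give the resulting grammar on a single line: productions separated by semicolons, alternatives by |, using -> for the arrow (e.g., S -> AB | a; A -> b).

Nullable set: {R}.
S -> RRL: R, R nullable, giving L | RL | RRL.
S -> jR: R nullable, giving j | jR.
Drop R -> λ.
R -> LR: R nullable, giving L | LR.
Unchanged (no nullable symbols): S -> j; L -> j; L -> jjL; R -> jh.

S -> L | j | RL | jR | RRL; L -> j | jjL; R -> L | LR | jh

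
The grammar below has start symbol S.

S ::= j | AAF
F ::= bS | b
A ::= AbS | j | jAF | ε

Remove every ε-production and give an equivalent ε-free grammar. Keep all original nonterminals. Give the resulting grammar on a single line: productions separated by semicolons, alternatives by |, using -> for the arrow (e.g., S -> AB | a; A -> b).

Nullable set: {A}.
S -> AAF: A, A nullable, giving AAF | AF | F.
Drop A -> ε.
A -> AbS: A nullable, giving AbS | bS.
A -> jAF: A nullable, giving jAF | jF.
Unchanged (no nullable symbols): S -> j; A -> j; F -> b; F -> bS.

S -> F | j | AF | AAF; A -> j | bS | jF | AbS | jAF; F -> b | bS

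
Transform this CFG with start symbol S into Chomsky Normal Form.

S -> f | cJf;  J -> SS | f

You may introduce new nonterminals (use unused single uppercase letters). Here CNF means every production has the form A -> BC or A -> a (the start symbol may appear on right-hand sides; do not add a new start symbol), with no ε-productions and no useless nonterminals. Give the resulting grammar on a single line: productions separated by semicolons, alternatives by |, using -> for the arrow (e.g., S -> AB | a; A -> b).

S -> f | AC; A -> c; B -> f; C -> JB; J -> f | SS

No ε-productions.
No unit productions to eliminate.
TERM: introduce A -> c, B -> f and substitute in every rule of length ≥2.
BIN: S -> AJB becomes S -> AC, C -> JB.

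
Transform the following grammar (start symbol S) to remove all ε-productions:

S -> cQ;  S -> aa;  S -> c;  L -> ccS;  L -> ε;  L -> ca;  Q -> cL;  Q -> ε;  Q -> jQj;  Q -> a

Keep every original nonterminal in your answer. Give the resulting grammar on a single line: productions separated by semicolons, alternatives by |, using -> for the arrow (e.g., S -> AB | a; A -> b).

S -> c | aa | cQ; L -> ca | ccS; Q -> a | c | cL | jj | jQj

Nullable set: {L, Q}.
S -> cQ: Q nullable, giving c | cQ.
Drop L -> ε.
Drop Q -> ε.
Q -> cL: L nullable, giving c | cL.
Q -> jQj: Q nullable, giving jQj | jj.
Unchanged (no nullable symbols): S -> aa; S -> c; L -> ca; L -> ccS; Q -> a.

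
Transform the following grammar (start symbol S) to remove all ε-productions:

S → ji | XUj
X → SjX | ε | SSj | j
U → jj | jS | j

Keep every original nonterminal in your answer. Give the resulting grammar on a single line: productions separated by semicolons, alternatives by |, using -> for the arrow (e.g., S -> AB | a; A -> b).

Nullable set: {X}.
S -> XUj: X nullable, giving Uj | XUj.
Drop X -> ε.
X -> SjX: X nullable, giving Sj | SjX.
Unchanged (no nullable symbols): S -> ji; U -> j; U -> jS; U -> jj; X -> SSj; X -> j.

S -> Uj | ji | XUj; U -> j | jS | jj; X -> j | Sj | SSj | SjX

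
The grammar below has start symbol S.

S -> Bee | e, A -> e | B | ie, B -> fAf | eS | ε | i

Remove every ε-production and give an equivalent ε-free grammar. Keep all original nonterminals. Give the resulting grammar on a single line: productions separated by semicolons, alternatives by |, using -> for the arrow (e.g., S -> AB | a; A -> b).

Nullable set: {A, B}.
S -> Bee: B nullable, giving Bee | ee.
A -> B: B nullable, giving B.
Drop B -> ε.
B -> fAf: A nullable, giving fAf | ff.
Unchanged (no nullable symbols): S -> e; A -> e; A -> ie; B -> eS; B -> i.

S -> e | ee | Bee; A -> B | e | ie; B -> i | eS | ff | fAf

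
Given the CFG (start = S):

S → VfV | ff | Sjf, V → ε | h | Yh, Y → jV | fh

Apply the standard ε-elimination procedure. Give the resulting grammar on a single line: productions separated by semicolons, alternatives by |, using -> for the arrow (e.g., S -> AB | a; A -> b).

S -> f | Vf | fV | ff | Sjf | VfV; V -> h | Yh; Y -> j | fh | jV

Nullable set: {V}.
S -> VfV: V, V nullable, giving Vf | VfV | f | fV.
Drop V -> ε.
Y -> jV: V nullable, giving j | jV.
Unchanged (no nullable symbols): S -> Sjf; S -> ff; V -> Yh; V -> h; Y -> fh.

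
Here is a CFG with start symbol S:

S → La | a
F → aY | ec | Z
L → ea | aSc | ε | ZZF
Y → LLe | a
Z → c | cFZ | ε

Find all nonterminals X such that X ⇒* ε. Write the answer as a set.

Directly nullable (have an ε-rule): {L, Z}.
F is nullable via F -> Z (every symbol on the right is already known nullable).
Not nullable: S, Y — each has a terminal in every rule's right-hand side or depends on a non-nullable symbol.

{F, L, Z}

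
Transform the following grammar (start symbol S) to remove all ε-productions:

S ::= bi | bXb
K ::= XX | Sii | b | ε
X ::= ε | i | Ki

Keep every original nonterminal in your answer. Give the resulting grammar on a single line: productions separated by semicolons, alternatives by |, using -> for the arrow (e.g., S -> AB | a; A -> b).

Nullable set: {K, X}.
S -> bXb: X nullable, giving bXb | bb.
Drop K -> ε.
K -> XX: X, X nullable, giving X | XX.
Drop X -> ε.
X -> Ki: K nullable, giving Ki | i.
Unchanged (no nullable symbols): S -> bi; K -> Sii; K -> b; X -> i.

S -> bb | bi | bXb; K -> X | b | XX | Sii; X -> i | Ki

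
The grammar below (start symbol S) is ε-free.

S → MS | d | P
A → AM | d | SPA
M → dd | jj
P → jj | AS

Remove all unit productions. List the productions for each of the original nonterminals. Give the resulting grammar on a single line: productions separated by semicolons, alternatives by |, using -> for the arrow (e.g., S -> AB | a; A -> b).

S -> d | AS | MS | jj; A -> d | AM | SPA; M -> dd | jj; P -> AS | jj

Unit productions: S->P.
Unit pairs (A ⇒* B via units): (S,P).
S: inherits non-unit rules of {P, S} → AS | MS | d | jj.
A: inherits non-unit rules of {A} → AM | SPA | d.
M: inherits non-unit rules of {M} → dd | jj.
P: inherits non-unit rules of {P} → AS | jj.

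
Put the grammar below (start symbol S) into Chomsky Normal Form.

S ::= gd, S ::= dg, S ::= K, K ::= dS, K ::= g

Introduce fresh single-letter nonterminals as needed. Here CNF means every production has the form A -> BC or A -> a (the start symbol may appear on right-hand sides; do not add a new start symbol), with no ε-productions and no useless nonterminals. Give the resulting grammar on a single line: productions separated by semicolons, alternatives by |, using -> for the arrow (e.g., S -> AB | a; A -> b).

S -> g | AB | AS | BA; A -> d; B -> g

No ε-productions.
After unit-elimination: S -> g | dS | dg | gd; K -> g | dS.
TERM: introduce A -> d, B -> g and substitute in every rule of length ≥2.
Drop unreachable/unproductive: K.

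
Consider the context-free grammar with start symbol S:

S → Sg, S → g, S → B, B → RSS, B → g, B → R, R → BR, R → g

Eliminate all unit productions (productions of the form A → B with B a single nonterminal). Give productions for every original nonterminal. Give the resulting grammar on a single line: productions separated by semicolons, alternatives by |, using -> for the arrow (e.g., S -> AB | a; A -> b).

S -> g | BR | Sg | RSS; B -> g | BR | RSS; R -> g | BR

Unit productions: B->R, S->B.
Unit pairs (A ⇒* B via units): (B,R), (S,B), (S,R).
S: inherits non-unit rules of {B, R, S} → BR | RSS | Sg | g.
B: inherits non-unit rules of {B, R} → BR | RSS | g.
R: inherits non-unit rules of {R} → BR | g.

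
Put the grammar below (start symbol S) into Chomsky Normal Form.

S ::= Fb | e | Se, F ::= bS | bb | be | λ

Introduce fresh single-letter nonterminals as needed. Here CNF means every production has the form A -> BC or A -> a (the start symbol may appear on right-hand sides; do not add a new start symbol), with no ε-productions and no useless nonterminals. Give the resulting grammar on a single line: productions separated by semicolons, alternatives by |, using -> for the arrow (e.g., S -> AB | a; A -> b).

Nullable: {F}; after ε-elimination: S -> b | e | Fb | Se; F -> bS | bb | be.
No unit productions to eliminate.
TERM: introduce A -> b, B -> e and substitute in every rule of length ≥2.

S -> b | e | FA | SB; A -> b; B -> e; F -> AA | AB | AS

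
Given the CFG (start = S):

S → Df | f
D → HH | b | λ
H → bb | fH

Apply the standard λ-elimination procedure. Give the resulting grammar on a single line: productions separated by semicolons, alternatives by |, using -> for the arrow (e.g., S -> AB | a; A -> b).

Nullable set: {D}.
S -> Df: D nullable, giving Df | f.
Drop D -> λ.
Unchanged (no nullable symbols): S -> f; D -> HH; D -> b; H -> bb; H -> fH.

S -> f | Df; D -> b | HH; H -> bb | fH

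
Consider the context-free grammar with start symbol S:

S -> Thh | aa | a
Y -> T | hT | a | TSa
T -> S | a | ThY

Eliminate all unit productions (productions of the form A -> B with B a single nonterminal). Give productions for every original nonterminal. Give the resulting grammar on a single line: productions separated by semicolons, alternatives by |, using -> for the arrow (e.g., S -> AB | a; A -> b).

Unit productions: T->S, Y->T.
Unit pairs (A ⇒* B via units): (T,S), (Y,S), (Y,T).
S: inherits non-unit rules of {S} → Thh | a | aa.
T: inherits non-unit rules of {S, T} → ThY | Thh | a | aa.
Y: inherits non-unit rules of {S, T, Y} → TSa | ThY | Thh | a | aa | hT.

S -> a | aa | Thh; T -> a | aa | ThY | Thh; Y -> a | aa | hT | TSa | ThY | Thh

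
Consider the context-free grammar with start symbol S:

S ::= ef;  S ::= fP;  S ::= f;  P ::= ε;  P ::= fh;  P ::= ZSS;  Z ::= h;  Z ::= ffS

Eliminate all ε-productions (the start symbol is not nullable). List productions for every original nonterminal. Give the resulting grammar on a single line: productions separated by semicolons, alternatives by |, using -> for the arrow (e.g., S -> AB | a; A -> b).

Nullable set: {P}.
S -> fP: P nullable, giving f | fP.
Drop P -> ε.
Unchanged (no nullable symbols): S -> ef; S -> f; P -> ZSS; P -> fh; Z -> ffS; Z -> h.

S -> f | ef | fP; P -> fh | ZSS; Z -> h | ffS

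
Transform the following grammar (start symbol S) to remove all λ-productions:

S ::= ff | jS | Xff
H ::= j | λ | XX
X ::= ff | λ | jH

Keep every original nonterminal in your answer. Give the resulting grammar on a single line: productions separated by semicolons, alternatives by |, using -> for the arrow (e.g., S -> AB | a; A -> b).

S -> ff | jS | Xff; H -> X | j | XX; X -> j | ff | jH

Nullable set: {H, X}.
S -> Xff: X nullable, giving Xff | ff.
Drop H -> λ.
H -> XX: X, X nullable, giving X | XX.
Drop X -> λ.
X -> jH: H nullable, giving j | jH.
Unchanged (no nullable symbols): S -> ff; S -> jS; H -> j; X -> ff.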